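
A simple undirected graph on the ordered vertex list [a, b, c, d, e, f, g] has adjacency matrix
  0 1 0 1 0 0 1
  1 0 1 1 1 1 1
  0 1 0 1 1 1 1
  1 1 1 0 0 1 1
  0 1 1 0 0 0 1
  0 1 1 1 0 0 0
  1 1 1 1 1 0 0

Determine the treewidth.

3

A width-3 tree decomposition is:
Bags: B1 = {b, c, d, g}  B2 = {b, c, e, g}  B3 = {b, c, d, f}  B4 = {a, b, d, g}
Tree: B1–B2, B1–B3, B1–B4
The largest bag has 4 vertices, giving width 3; this decomposition certifies tw(G) ≤ 3. For the lower bound, the 4 vertices {b, c, d, g} are pairwise adjacent, and any tree decomposition puts a clique entirely inside one bag — forcing width ≥ 3. Hence tw(G) = 3 exactly.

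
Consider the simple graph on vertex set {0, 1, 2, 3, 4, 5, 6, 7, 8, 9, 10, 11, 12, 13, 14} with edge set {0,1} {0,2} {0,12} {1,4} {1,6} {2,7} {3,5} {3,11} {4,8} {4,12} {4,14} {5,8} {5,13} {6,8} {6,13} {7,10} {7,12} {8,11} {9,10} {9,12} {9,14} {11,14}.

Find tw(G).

3

A width-3 tree decomposition is:
Bags: B1 = {3, 5, 6, 13}  B2 = {3, 5, 6, 8}  B3 = {3, 6, 8, 11}  B4 = {1, 6, 8, 11}  B5 = {1, 4, 8, 11}  B6 = {1, 4, 11, 14}  B7 = {0, 1, 4, 14}  B8 = {0, 4, 12, 14}  B9 = {0, 9, 12, 14}  B10 = {0, 2, 9, 12}  B11 = {2, 7, 9, 12}  B12 = {2, 7, 9, 10}
Tree: B1–B2, B2–B3, B3–B4, B4–B5, B5–B6, B6–B7, B7–B8, B8–B9, B9–B10, B10–B11, B11–B12
The largest bag has 4 vertices, giving width 3; this decomposition certifies tw(G) ≤ 3. For the lower bound: the 4 vertex sets {3,5,13}, {6}, {8}, {1,4,11,14} are disjoint, each induces a connected subgraph, and every pair is joined by at least one edge of G. Contracting each set to a single vertex therefore yields K_{4} as a minor, and since treewidth is minor-monotone, tw(G) ≥ tw(K_{4}) = 3. Combining the bounds, tw(G) = 3.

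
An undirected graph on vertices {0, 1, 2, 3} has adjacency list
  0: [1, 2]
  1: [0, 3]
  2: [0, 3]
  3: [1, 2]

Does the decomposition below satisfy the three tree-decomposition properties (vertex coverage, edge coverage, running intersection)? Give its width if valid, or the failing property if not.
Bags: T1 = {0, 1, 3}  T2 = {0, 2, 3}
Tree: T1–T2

Checking the three conditions: (i) the bags cover all of {0, 1, 2, 3}; (ii) for each edge, some bag contains both endpoints; (iii) the bags containing any fixed vertex form a subtree. All hold, so the decomposition is valid with width 3 − 1 = 2.

Yes; width 2.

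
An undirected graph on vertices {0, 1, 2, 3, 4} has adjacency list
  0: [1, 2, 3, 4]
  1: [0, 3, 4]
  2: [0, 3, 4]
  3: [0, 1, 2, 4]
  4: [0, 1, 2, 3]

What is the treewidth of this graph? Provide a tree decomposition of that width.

Every bag has size at most 4, so the width is 4 − 1 = 3 and tw(G) ≤ 3. For the lower bound, the 4 vertices {0, 1, 3, 4} are pairwise adjacent, and any tree decomposition puts a clique entirely inside one bag — forcing width ≥ 3. The upper and lower bounds meet at 3, so that is the treewidth.

Treewidth 3.
One such decomposition:
Bags: B1 = {0, 1, 3, 4}  B2 = {0, 2, 3, 4}
Tree: B1–B2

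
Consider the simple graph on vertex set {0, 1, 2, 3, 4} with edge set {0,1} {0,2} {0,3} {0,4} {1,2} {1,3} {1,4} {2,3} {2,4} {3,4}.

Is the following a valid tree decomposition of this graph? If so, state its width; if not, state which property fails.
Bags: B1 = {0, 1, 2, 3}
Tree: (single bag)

A tree decomposition must satisfy three properties: every vertex lies in some bag; for every edge, both endpoints lie together in some bag; and for every vertex, the bags containing it form a connected subtree. Here vertex 4 appears in no bag, so the decomposition is invalid.

No — vertex 4 appears in no bag.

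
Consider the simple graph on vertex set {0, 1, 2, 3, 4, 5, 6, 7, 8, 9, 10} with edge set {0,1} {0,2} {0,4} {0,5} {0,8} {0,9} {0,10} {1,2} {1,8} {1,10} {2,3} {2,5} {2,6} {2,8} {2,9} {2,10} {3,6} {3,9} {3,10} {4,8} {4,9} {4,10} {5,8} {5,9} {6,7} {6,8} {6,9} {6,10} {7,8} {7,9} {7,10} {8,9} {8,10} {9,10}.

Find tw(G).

4

A width-4 tree decomposition is:
Bags: B1 = {0, 2, 8, 9, 10}  B2 = {0, 1, 2, 8, 10}  B3 = {2, 6, 8, 9, 10}  B4 = {2, 3, 6, 9, 10}  B5 = {6, 7, 8, 9, 10}  B6 = {0, 2, 5, 8, 9}  B7 = {0, 4, 8, 9, 10}
Tree: B1–B2, B1–B3, B3–B4, B3–B5, B1–B6, B1–B7
The largest bag has 5 vertices, giving width 4; this decomposition certifies tw(G) ≤ 4. For the lower bound, the 5 vertices {0, 1, 2, 8, 10} are pairwise adjacent, and any tree decomposition puts a clique entirely inside one bag — forcing width ≥ 4. Hence tw(G) = 4 exactly.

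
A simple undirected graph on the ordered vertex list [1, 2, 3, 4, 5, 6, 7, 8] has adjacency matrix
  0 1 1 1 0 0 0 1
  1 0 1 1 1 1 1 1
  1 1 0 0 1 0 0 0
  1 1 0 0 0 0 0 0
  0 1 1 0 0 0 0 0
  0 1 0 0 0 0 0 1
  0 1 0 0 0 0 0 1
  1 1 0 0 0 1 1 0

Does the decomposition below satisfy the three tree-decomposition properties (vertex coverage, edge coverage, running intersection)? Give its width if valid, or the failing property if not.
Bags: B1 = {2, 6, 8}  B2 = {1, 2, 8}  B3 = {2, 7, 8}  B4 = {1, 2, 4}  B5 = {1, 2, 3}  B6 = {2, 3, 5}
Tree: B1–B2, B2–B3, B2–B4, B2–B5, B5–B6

Yes; width 2.

Checking the three conditions: (i) the bags cover all of {1, 2, 3, 4, 5, 6, 7, 8}; (ii) for each edge, some bag contains both endpoints; (iii) the bags containing any fixed vertex form a subtree. All hold, so the decomposition is valid with width 3 − 1 = 2.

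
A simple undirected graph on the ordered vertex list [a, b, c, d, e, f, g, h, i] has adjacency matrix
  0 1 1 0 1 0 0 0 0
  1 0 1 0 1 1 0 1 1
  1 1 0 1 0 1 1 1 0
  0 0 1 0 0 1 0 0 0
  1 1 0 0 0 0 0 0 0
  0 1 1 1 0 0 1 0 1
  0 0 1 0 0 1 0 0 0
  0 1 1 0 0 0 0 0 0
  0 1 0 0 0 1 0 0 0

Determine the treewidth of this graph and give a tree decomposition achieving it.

Every bag has size at most 3, so the width is 3 − 1 = 2 and tw(G) ≤ 2. Conversely, {c, d, f} is a clique of size 3, and the vertices of any clique must share a bag in every tree decomposition; so some bag has ≥ 3 vertices and tw(G) ≥ 2. Hence tw(G) = 2 exactly.

Treewidth 2.
Bags: B1 = {b, c, h}  B2 = {b, c, f}  B3 = {a, b, c}  B4 = {a, b, e}  B5 = {c, d, f}  B6 = {b, f, i}  B7 = {c, f, g}
Tree: B1–B2, B1–B3, B3–B4, B2–B5, B2–B6, B5–B7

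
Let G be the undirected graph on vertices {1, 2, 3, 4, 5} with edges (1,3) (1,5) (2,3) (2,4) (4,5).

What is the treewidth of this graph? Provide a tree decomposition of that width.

Treewidth 2.
One such decomposition:
Bags: B1 = {1, 4, 5}  B2 = {1, 3, 4}  B3 = {2, 3, 4}
Tree: B1–B2, B2–B3

Every bag has size at most 3, so the width is 3 − 1 = 2 and tw(G) ≤ 2. The edges 4–5–1–3–2–4 form a cycle, so G is not a tree and its treewidth is at least 2. Hence tw(G) = 2 exactly.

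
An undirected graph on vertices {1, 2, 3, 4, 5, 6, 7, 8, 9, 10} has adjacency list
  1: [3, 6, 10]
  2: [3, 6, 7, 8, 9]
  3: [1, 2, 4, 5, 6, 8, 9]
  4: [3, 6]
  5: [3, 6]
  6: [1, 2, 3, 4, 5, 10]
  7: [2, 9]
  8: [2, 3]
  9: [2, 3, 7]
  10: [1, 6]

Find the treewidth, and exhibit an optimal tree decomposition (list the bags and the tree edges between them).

Treewidth 2.
One such decomposition:
Bags: B1 = {1, 3, 6}  B2 = {1, 6, 10}  B3 = {2, 3, 6}  B4 = {3, 5, 6}  B5 = {2, 3, 8}  B6 = {2, 3, 9}  B7 = {2, 7, 9}  B8 = {3, 4, 6}
Tree: B1–B2, B1–B3, B3–B4, B3–B5, B3–B6, B6–B7, B3–B8

Every bag has size at most 3, so the width is 3 − 1 = 2 and tw(G) ≤ 2. On the other hand G contains the 3-clique {1, 6, 10}. A clique must lie in a single bag of any decomposition, so no decomposition can have width below 2. Therefore the treewidth is 2.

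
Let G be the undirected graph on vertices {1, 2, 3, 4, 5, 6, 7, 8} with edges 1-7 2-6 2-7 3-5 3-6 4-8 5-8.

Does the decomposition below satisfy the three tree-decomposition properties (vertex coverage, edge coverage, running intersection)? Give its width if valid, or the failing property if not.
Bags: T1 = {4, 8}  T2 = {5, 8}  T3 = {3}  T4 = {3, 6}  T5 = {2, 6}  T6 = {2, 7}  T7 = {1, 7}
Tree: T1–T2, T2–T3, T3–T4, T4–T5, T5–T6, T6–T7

No — edge (5,3) lies in no bag.

A tree decomposition must satisfy three properties: every vertex lies in some bag; for every edge, both endpoints lie together in some bag; and for every vertex, the bags containing it form a connected subtree. Here edge (5,3) lies in no bag, so the decomposition is invalid.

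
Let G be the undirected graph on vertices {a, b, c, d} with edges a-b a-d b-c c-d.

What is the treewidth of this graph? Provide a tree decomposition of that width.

Treewidth 2.
One optimal decomposition is:
Bags: B1 = {a, c, d}  B2 = {a, b, c}
Tree: B1–B2

Each bag holds 3 vertices, so the decomposition has width 2, which upper-bounds the treewidth. The edges a–d–c–b–a form a cycle, so G is not a tree and its treewidth is at least 2. Hence tw(G) = 2 exactly.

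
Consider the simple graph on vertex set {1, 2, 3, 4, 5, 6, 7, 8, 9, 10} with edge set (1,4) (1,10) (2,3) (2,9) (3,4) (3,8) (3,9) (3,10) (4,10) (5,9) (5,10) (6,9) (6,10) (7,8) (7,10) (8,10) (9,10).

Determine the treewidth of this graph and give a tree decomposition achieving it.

The largest bag has 3 vertices, giving width 2; this decomposition certifies tw(G) ≤ 2. For the lower bound, the 3 vertices {2, 3, 9} are pairwise adjacent, and any tree decomposition puts a clique entirely inside one bag — forcing width ≥ 2. The upper and lower bounds meet at 2, so that is the treewidth.

Treewidth 2.
One optimal decomposition is:
Bags: B1 = {3, 8, 10}  B2 = {3, 9, 10}  B3 = {2, 3, 9}  B4 = {3, 4, 10}  B5 = {1, 4, 10}  B6 = {5, 9, 10}  B7 = {7, 8, 10}  B8 = {6, 9, 10}
Tree: B1–B2, B2–B3, B2–B4, B4–B5, B2–B6, B1–B7, B6–B8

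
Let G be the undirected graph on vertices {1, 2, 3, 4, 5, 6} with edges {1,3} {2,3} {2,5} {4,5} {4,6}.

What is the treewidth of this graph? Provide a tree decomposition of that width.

Treewidth 1.
One such decomposition:
Bags: B1 = {4, 6}  B2 = {4, 5}  B3 = {2, 5}  B4 = {2, 3}  B5 = {1, 3}
Tree: B1–B2, B2–B3, B3–B4, B4–B5

Each bag holds 2 vertices, so the decomposition has width 1, which upper-bounds the treewidth. G has an edge, so its treewidth is at least 1. Hence tw(G) = 1 exactly.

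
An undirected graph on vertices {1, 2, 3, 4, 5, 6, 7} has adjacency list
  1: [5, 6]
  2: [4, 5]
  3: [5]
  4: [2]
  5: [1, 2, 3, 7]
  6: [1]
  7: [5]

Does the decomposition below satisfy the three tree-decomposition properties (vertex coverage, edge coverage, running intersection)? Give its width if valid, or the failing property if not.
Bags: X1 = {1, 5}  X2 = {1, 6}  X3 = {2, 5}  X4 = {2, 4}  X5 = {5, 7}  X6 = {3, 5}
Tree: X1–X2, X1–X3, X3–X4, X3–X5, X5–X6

Yes; width 1.

Every vertex of G appears in some bag (union = {1, 2, 3, 4, 5, 6, 7}); every edge is covered by a bag; and for each vertex v the set of bags containing v is connected in the bag tree. The decomposition is therefore valid. The largest bag has 2 vertices, so the width is 1.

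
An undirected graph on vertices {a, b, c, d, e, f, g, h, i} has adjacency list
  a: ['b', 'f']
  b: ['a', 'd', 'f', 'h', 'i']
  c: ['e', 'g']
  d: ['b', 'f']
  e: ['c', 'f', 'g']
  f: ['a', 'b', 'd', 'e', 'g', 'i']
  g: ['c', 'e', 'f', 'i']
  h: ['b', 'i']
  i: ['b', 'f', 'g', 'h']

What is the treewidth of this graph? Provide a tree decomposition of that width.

Each bag holds 3 vertices, so the decomposition has width 2, which upper-bounds the treewidth. Conversely, {b, h, i} is a clique of size 3, and the vertices of any clique must share a bag in every tree decomposition; so some bag has ≥ 3 vertices and tw(G) ≥ 2. Therefore the treewidth is 2.

Treewidth 2.
One such decomposition:
Bags: B1 = {f, g, i}  B2 = {b, f, i}  B3 = {b, d, f}  B4 = {e, f, g}  B5 = {c, e, g}  B6 = {b, h, i}  B7 = {a, b, f}
Tree: B1–B2, B2–B3, B1–B4, B4–B5, B2–B6, B3–B7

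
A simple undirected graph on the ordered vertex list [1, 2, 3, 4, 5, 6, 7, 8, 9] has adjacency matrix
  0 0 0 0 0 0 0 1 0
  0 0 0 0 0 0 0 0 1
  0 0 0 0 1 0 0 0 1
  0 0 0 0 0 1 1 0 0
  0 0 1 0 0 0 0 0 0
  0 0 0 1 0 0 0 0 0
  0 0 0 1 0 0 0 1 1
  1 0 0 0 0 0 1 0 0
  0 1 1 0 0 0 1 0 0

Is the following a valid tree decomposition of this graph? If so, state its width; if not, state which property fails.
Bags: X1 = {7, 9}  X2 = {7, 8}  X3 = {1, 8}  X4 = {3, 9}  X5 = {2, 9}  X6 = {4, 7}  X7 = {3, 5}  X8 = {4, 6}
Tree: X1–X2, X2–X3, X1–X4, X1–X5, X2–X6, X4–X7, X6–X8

Yes; width 1.

Vertex coverage: the bags together contain {1, 2, 3, 4, 5, 6, 7, 8, 9}, the full vertex set. Edge coverage: each edge of G has both endpoints in at least one bag. Running intersection: for every vertex, the bags containing it form a connected subtree. All three properties hold, so this is a valid tree decomposition of width max|bag| − 1 = 1, and hence tw(G) ≤ 1.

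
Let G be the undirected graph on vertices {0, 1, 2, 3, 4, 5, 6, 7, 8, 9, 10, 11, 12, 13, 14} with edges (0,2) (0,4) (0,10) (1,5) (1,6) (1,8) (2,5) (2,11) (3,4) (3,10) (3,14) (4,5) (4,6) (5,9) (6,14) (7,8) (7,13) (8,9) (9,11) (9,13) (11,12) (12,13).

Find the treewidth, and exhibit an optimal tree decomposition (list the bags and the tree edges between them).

Treewidth 3.
Bags: B1 = {3, 6, 10, 14}  B2 = {3, 4, 6, 10}  B3 = {0, 4, 6, 10}  B4 = {0, 1, 4, 6}  B5 = {0, 1, 4, 5}  B6 = {0, 1, 2, 5}  B7 = {1, 2, 5, 8}  B8 = {2, 5, 8, 9}  B9 = {2, 8, 9, 11}  B10 = {7, 8, 9, 11}  B11 = {7, 9, 11, 13}  B12 = {7, 11, 12, 13}
Tree: B1–B2, B2–B3, B3–B4, B4–B5, B5–B6, B6–B7, B7–B8, B8–B9, B9–B10, B10–B11, B11–B12

The largest bag has 4 vertices, giving width 3; this decomposition certifies tw(G) ≤ 3. For the lower bound: the 4 vertex sets {3,10,14}, {6}, {4}, {0,1,2,5} are disjoint, each induces a connected subgraph, and every pair is joined by at least one edge of G. Contracting each set to a single vertex therefore yields K_{4} as a minor, and since treewidth is minor-monotone, tw(G) ≥ tw(K_{4}) = 3. Therefore the treewidth is 3.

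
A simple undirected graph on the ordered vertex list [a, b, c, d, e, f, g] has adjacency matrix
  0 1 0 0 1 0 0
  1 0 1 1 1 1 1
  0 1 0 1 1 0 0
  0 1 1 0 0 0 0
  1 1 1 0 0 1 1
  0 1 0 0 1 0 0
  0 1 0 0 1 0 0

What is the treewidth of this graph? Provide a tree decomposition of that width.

Treewidth 2.
One optimal decomposition is:
Bags: B1 = {b, c, e}  B2 = {b, e, f}  B3 = {b, c, d}  B4 = {b, e, g}  B5 = {a, b, e}
Tree: B1–B2, B1–B3, B2–B4, B1–B5

Every bag has size at most 3, so the width is 3 − 1 = 2 and tw(G) ≤ 2. For the lower bound, the 3 vertices {b, c, d} are pairwise adjacent, and any tree decomposition puts a clique entirely inside one bag — forcing width ≥ 2. Combining the bounds, tw(G) = 2.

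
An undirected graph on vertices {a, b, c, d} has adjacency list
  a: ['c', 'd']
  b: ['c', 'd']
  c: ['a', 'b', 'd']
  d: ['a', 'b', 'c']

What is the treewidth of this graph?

2

A width-2 tree decomposition is:
Bags: B1 = {a, c, d}  B2 = {b, c, d}
Tree: B1–B2
The largest bag has 3 vertices, giving width 2; this decomposition certifies tw(G) ≤ 2. On the other hand G contains the 3-clique {a, c, d}. A clique must lie in a single bag of any decomposition, so no decomposition can have width below 2. Combining the bounds, tw(G) = 2.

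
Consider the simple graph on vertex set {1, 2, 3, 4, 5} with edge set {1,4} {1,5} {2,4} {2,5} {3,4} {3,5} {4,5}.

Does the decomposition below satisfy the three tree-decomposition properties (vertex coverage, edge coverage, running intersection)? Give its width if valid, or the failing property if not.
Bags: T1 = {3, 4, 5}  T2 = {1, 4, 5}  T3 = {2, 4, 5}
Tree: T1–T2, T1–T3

Yes; width 2.

Checking the three conditions: (i) the bags cover all of {1, 2, 3, 4, 5}; (ii) for each edge, some bag contains both endpoints; (iii) the bags containing any fixed vertex form a subtree. All hold, so the decomposition is valid with width 3 − 1 = 2.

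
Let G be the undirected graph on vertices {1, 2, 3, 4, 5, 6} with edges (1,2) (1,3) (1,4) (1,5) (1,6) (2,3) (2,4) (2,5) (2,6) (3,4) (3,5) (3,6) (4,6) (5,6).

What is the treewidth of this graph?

4

A width-4 tree decomposition is:
Bags: B1 = {1, 2, 3, 4, 6}  B2 = {1, 2, 3, 5, 6}
Tree: B1–B2
Each bag holds 5 vertices, so the decomposition has width 4, which upper-bounds the treewidth. On the other hand G contains the 5-clique {1, 2, 3, 4, 6}. A clique must lie in a single bag of any decomposition, so no decomposition can have width below 4. Combining the bounds, tw(G) = 4.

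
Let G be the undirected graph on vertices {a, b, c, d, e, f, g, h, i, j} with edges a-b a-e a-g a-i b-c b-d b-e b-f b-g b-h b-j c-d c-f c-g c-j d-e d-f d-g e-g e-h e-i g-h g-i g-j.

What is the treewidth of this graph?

A width-3 tree decomposition is:
Bags: B1 = {a, e, g, i}  B2 = {a, b, e, g}  B3 = {b, d, e, g}  B4 = {b, c, d, g}  B5 = {b, c, d, f}  B6 = {b, e, g, h}  B7 = {b, c, g, j}
Tree: B1–B2, B2–B3, B3–B4, B4–B5, B3–B6, B4–B7
Every bag has size at most 4, so the width is 4 − 1 = 3 and tw(G) ≤ 3. For the lower bound, the 4 vertices {b, c, g, j} are pairwise adjacent, and any tree decomposition puts a clique entirely inside one bag — forcing width ≥ 3. Combining the bounds, tw(G) = 3.

3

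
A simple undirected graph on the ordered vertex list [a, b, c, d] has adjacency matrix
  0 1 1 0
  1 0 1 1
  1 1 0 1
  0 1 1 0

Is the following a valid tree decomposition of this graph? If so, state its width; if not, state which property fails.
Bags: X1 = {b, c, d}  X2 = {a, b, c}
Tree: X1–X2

Checking the three conditions: (i) the bags cover all of {a, b, c, d}; (ii) for each edge, some bag contains both endpoints; (iii) the bags containing any fixed vertex form a subtree. All hold, so the decomposition is valid with width 3 − 1 = 2.

Yes; width 2.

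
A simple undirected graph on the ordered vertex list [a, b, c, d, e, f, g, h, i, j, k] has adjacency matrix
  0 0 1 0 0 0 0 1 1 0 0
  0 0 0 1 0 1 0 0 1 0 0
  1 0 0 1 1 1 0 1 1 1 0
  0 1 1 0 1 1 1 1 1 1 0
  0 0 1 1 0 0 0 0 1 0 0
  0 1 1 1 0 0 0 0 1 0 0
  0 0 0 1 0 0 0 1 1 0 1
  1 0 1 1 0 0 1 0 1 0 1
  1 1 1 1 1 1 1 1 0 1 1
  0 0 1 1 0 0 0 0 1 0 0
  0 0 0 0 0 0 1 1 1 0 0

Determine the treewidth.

3

A width-3 tree decomposition is:
Bags: B1 = {b, d, f, i}  B2 = {c, d, f, i}  B3 = {c, d, i, j}  B4 = {c, d, h, i}  B5 = {a, c, h, i}  B6 = {d, g, h, i}  B7 = {c, d, e, i}  B8 = {g, h, i, k}
Tree: B1–B2, B2–B3, B2–B4, B4–B5, B4–B6, B2–B7, B6–B8
The largest bag has 4 vertices, giving width 3; this decomposition certifies tw(G) ≤ 3. For the lower bound, the 4 vertices {d, g, h, i} are pairwise adjacent, and any tree decomposition puts a clique entirely inside one bag — forcing width ≥ 3. Combining the bounds, tw(G) = 3.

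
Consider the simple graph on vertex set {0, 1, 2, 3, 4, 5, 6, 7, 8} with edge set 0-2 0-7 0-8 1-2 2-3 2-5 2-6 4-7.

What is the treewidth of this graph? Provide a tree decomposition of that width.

Treewidth 1.
One optimal decomposition is:
Bags: B1 = {1, 2}  B2 = {0, 2}  B3 = {2, 6}  B4 = {0, 8}  B5 = {0, 7}  B6 = {4, 7}  B7 = {2, 3}  B8 = {2, 5}
Tree: B1–B2, B2–B3, B2–B4, B2–B5, B5–B6, B2–B7, B2–B8

The largest bag has 2 vertices, giving width 1; this decomposition certifies tw(G) ≤ 1. G has an edge, so its treewidth is at least 1. Hence tw(G) = 1 exactly.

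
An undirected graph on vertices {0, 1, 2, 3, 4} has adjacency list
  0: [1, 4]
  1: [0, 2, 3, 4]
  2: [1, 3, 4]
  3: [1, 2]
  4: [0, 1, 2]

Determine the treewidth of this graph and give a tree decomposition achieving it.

Each bag holds 3 vertices, so the decomposition has width 2, which upper-bounds the treewidth. Conversely, {0, 1, 4} is a clique of size 3, and the vertices of any clique must share a bag in every tree decomposition; so some bag has ≥ 3 vertices and tw(G) ≥ 2. Therefore the treewidth is 2.

Treewidth 2.
Bags: B1 = {1, 2, 4}  B2 = {1, 2, 3}  B3 = {0, 1, 4}
Tree: B1–B2, B1–B3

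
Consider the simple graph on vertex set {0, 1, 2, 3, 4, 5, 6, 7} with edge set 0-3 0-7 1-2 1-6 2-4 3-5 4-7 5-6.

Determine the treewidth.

A width-2 tree decomposition is:
Bags: B1 = {0, 3, 5}  B2 = {0, 5, 6}  B3 = {0, 1, 6}  B4 = {0, 1, 2}  B5 = {0, 2, 4}  B6 = {0, 4, 7}
Tree: B1–B2, B2–B3, B3–B4, B4–B5, B5–B6
Every bag has size at most 3, so the width is 3 − 1 = 2 and tw(G) ≤ 2. The edges 0–3–5–6–1–2–4–7–0 form a cycle, so G is not a tree and its treewidth is at least 2. Hence tw(G) = 2 exactly.

2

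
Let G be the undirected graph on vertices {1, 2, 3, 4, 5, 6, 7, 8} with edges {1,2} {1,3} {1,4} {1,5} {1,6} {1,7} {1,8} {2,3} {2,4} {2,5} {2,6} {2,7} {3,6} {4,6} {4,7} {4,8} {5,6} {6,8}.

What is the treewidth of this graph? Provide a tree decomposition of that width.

Treewidth 3.
One such decomposition:
Bags: B1 = {1, 4, 6, 8}  B2 = {1, 2, 4, 6}  B3 = {1, 2, 5, 6}  B4 = {1, 2, 3, 6}  B5 = {1, 2, 4, 7}
Tree: B1–B2, B2–B3, B3–B4, B2–B5

Each bag holds 4 vertices, so the decomposition has width 3, which upper-bounds the treewidth. On the other hand G contains the 4-clique {1, 4, 6, 8}. A clique must lie in a single bag of any decomposition, so no decomposition can have width below 3. The upper and lower bounds meet at 3, so that is the treewidth.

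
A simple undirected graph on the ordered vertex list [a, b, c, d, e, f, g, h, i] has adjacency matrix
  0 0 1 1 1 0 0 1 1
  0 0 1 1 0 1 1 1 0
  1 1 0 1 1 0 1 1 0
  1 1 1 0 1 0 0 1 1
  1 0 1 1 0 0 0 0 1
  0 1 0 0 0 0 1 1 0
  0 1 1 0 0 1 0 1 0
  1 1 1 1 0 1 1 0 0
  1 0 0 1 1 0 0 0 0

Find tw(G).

3

A width-3 tree decomposition is:
Bags: B1 = {a, c, d, e}  B2 = {a, c, d, h}  B3 = {b, c, d, h}  B4 = {b, c, g, h}  B5 = {b, f, g, h}  B6 = {a, d, e, i}
Tree: B1–B2, B2–B3, B3–B4, B4–B5, B1–B6
Each bag holds 4 vertices, so the decomposition has width 3, which upper-bounds the treewidth. Conversely, {a, c, d, e} is a clique of size 4, and the vertices of any clique must share a bag in every tree decomposition; so some bag has ≥ 4 vertices and tw(G) ≥ 3. Combining the bounds, tw(G) = 3.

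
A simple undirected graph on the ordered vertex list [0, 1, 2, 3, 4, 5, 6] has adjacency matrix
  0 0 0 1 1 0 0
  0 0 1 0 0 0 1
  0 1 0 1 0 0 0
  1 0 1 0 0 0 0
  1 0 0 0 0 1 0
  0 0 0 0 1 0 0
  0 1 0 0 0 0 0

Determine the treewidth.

A width-1 tree decomposition is:
Bags: B1 = {4, 5}  B2 = {0, 4}  B3 = {0, 3}  B4 = {2, 3}  B5 = {1, 2}  B6 = {1, 6}
Tree: B1–B2, B2–B3, B3–B4, B4–B5, B5–B6
Every bag has size at most 2, so the width is 2 − 1 = 1 and tw(G) ≤ 1. Since G has at least one edge (e.g. 5–4), it is not an edgeless graph, so tw(G) ≥ 1. The upper and lower bounds meet at 1, so that is the treewidth.

1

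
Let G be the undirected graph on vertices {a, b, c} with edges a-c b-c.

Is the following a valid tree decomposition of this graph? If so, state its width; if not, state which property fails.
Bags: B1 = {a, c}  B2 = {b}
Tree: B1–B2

No — edge (c,b) lies in no bag.

A tree decomposition must satisfy three properties: every vertex lies in some bag; for every edge, both endpoints lie together in some bag; and for every vertex, the bags containing it form a connected subtree. Here edge (c,b) lies in no bag, so the decomposition is invalid.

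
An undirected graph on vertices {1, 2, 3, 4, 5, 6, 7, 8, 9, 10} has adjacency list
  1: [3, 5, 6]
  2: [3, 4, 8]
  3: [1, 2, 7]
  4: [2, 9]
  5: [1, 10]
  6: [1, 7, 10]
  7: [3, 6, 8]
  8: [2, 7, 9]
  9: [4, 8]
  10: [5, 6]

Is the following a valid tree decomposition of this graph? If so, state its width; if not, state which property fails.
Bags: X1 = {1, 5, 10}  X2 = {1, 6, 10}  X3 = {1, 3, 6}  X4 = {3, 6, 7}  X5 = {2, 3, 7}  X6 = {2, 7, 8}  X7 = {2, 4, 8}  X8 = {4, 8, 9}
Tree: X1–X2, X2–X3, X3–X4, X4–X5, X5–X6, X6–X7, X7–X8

Yes; width 2.

Checking the three conditions: (i) the bags cover all of {1, 2, 3, 4, 5, 6, 7, 8, 9, 10}; (ii) for each edge, some bag contains both endpoints; (iii) the bags containing any fixed vertex form a subtree. All hold, so the decomposition is valid with width 3 − 1 = 2.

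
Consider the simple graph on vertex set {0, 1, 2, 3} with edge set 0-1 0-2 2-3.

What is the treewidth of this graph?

1

A width-1 tree decomposition is:
Bags: B1 = {0, 2}  B2 = {0, 1}  B3 = {2, 3}
Tree: B1–B2, B1–B3
Each bag holds 2 vertices, so the decomposition has width 1, which upper-bounds the treewidth. Any graph with an edge has treewidth ≥ 1, and G has the edge 2–0. The upper and lower bounds meet at 1, so that is the treewidth.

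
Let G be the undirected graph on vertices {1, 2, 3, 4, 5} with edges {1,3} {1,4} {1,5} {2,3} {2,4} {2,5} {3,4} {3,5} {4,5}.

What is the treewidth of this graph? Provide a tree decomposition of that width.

Treewidth 3.
One optimal decomposition is:
Bags: B1 = {2, 3, 4, 5}  B2 = {1, 3, 4, 5}
Tree: B1–B2

Every bag has size at most 4, so the width is 4 − 1 = 3 and tw(G) ≤ 3. On the other hand G contains the 4-clique {1, 3, 4, 5}. A clique must lie in a single bag of any decomposition, so no decomposition can have width below 3. Hence tw(G) = 3 exactly.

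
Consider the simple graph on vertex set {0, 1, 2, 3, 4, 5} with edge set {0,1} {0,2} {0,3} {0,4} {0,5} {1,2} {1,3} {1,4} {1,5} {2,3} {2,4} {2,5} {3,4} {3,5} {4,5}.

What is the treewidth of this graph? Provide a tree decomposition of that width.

Treewidth 5.
Bags: B1 = {0, 1, 2, 3, 4, 5}
Tree: (single bag)

With just one bag of size 6, the width is 6 − 1 = 5, so tw(G) ≤ 5. On the other hand G contains the 6-clique {0, 1, 2, 3, 4, 5}. A clique must lie in a single bag of any decomposition, so no decomposition can have width below 5. Therefore the treewidth is 5.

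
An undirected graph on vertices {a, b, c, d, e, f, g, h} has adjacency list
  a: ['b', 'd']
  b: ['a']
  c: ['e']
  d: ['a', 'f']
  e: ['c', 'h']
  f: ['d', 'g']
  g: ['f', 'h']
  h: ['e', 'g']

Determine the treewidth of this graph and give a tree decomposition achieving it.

The largest bag has 2 vertices, giving width 1; this decomposition certifies tw(G) ≤ 1. Since G has at least one edge (e.g. c–e), it is not an edgeless graph, so tw(G) ≥ 1. Hence tw(G) = 1 exactly.

Treewidth 1.
One optimal decomposition is:
Bags: B1 = {c, e}  B2 = {e, h}  B3 = {g, h}  B4 = {f, g}  B5 = {d, f}  B6 = {a, d}  B7 = {a, b}
Tree: B1–B2, B2–B3, B3–B4, B4–B5, B5–B6, B6–B7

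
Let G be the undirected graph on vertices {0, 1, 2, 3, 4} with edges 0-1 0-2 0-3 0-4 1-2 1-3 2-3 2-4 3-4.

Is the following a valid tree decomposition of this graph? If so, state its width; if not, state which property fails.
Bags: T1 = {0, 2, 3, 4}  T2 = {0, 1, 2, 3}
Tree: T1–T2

Checking the three conditions: (i) the bags cover all of {0, 1, 2, 3, 4}; (ii) for each edge, some bag contains both endpoints; (iii) the bags containing any fixed vertex form a subtree. All hold, so the decomposition is valid with width 4 − 1 = 3.

Yes; width 3.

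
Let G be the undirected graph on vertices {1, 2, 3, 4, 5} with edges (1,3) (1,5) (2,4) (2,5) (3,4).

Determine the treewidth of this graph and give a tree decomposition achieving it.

Treewidth 2.
Bags: B1 = {1, 3, 5}  B2 = {2, 3, 5}  B3 = {2, 3, 4}
Tree: B1–B2, B2–B3

The largest bag has 3 vertices, giving width 2; this decomposition certifies tw(G) ≤ 2. The edges 3–1–5–2–4–3 form a cycle, so G is not a tree and its treewidth is at least 2. Combining the bounds, tw(G) = 2.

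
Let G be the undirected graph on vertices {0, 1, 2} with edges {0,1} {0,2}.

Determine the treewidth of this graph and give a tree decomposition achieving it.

Each bag holds 2 vertices, so the decomposition has width 1, which upper-bounds the treewidth. Any graph with an edge has treewidth ≥ 1, and G has the edge 0–2. Combining the bounds, tw(G) = 1.

Treewidth 1.
One optimal decomposition is:
Bags: B1 = {0, 2}  B2 = {0, 1}
Tree: B1–B2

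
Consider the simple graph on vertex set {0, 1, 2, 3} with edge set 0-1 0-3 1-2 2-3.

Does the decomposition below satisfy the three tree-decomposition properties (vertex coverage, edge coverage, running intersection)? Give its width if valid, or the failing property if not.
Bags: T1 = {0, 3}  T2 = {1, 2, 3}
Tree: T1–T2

No — edge (1,0) lies in no bag.

A tree decomposition must satisfy three properties: every vertex lies in some bag; for every edge, both endpoints lie together in some bag; and for every vertex, the bags containing it form a connected subtree. Here edge (1,0) lies in no bag, so the decomposition is invalid.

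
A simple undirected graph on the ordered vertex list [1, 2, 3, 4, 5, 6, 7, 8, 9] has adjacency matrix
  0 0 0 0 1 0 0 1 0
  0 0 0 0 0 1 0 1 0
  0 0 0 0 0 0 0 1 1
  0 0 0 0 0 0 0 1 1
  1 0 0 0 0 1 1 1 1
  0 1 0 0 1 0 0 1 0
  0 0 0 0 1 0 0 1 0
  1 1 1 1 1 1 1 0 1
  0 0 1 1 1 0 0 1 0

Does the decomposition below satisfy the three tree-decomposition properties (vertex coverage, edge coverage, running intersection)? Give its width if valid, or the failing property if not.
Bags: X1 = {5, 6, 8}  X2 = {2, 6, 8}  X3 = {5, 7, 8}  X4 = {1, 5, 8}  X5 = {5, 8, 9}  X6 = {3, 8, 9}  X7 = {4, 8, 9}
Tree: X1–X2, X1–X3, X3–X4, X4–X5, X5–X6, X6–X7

Checking the three conditions: (i) the bags cover all of {1, 2, 3, 4, 5, 6, 7, 8, 9}; (ii) for each edge, some bag contains both endpoints; (iii) the bags containing any fixed vertex form a subtree. All hold, so the decomposition is valid with width 3 − 1 = 2.

Yes; width 2.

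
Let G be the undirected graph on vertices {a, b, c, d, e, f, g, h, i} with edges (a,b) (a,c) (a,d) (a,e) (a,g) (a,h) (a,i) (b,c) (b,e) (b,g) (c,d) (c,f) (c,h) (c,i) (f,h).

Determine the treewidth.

A width-2 tree decomposition is:
Bags: B1 = {a, b, c}  B2 = {a, c, h}  B3 = {a, c, i}  B4 = {c, f, h}  B5 = {a, c, d}  B6 = {a, b, g}  B7 = {a, b, e}
Tree: B1–B2, B2–B3, B2–B4, B3–B5, B1–B6, B1–B7
The largest bag has 3 vertices, giving width 2; this decomposition certifies tw(G) ≤ 2. On the other hand G contains the 3-clique {a, b, g}. A clique must lie in a single bag of any decomposition, so no decomposition can have width below 2. The upper and lower bounds meet at 2, so that is the treewidth.

2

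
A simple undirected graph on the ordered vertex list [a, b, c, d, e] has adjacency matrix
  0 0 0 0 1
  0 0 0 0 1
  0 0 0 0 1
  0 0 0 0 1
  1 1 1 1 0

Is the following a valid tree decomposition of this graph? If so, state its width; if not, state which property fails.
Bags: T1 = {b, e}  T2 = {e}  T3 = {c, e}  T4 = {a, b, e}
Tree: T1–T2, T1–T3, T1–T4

A tree decomposition must satisfy three properties: every vertex lies in some bag; for every edge, both endpoints lie together in some bag; and for every vertex, the bags containing it form a connected subtree. Here vertex d appears in no bag, so the decomposition is invalid.

No — vertex d appears in no bag.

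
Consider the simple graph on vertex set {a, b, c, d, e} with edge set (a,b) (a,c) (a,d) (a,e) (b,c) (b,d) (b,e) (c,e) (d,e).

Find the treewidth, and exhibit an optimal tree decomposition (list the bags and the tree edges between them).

The largest bag has 4 vertices, giving width 3; this decomposition certifies tw(G) ≤ 3. Conversely, {a, b, d, e} is a clique of size 4, and the vertices of any clique must share a bag in every tree decomposition; so some bag has ≥ 4 vertices and tw(G) ≥ 3. Hence tw(G) = 3 exactly.

Treewidth 3.
One such decomposition:
Bags: B1 = {a, b, c, e}  B2 = {a, b, d, e}
Tree: B1–B2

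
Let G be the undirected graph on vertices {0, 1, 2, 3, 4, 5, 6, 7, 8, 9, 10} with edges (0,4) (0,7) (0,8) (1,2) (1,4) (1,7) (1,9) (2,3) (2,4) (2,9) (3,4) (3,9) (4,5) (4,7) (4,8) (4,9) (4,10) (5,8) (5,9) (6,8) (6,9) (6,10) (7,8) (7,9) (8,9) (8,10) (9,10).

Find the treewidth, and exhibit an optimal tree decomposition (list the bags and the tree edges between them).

Treewidth 3.
Bags: B1 = {1, 4, 7, 9}  B2 = {4, 7, 8, 9}  B3 = {1, 2, 4, 9}  B4 = {0, 4, 7, 8}  B5 = {4, 5, 8, 9}  B6 = {4, 8, 9, 10}  B7 = {6, 8, 9, 10}  B8 = {2, 3, 4, 9}
Tree: B1–B2, B1–B3, B2–B4, B2–B5, B5–B6, B6–B7, B3–B8

Each bag holds 4 vertices, so the decomposition has width 3, which upper-bounds the treewidth. For the lower bound, the 4 vertices {0, 4, 7, 8} are pairwise adjacent, and any tree decomposition puts a clique entirely inside one bag — forcing width ≥ 3. Combining the bounds, tw(G) = 3.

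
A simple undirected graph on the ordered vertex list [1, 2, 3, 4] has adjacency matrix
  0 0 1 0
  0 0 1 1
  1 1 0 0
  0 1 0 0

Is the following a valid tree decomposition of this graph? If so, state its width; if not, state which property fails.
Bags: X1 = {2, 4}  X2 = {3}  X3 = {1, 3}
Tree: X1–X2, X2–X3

A tree decomposition must satisfy three properties: every vertex lies in some bag; for every edge, both endpoints lie together in some bag; and for every vertex, the bags containing it form a connected subtree. Here edge (2,3) lies in no bag, so the decomposition is invalid.

No — edge (2,3) lies in no bag.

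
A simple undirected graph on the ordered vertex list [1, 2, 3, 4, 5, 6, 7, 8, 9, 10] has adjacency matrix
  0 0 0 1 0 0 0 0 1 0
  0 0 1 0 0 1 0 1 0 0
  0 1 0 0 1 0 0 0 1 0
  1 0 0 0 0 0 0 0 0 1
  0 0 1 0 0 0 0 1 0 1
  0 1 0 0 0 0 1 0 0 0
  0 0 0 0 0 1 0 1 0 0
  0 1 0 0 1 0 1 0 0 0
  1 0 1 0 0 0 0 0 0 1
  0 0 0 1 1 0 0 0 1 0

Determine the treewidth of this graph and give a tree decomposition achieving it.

Treewidth 2.
One such decomposition:
Bags: B1 = {6, 7, 8}  B2 = {2, 6, 8}  B3 = {2, 5, 8}  B4 = {2, 3, 5}  B5 = {3, 5, 10}  B6 = {3, 9, 10}  B7 = {4, 9, 10}  B8 = {1, 4, 9}
Tree: B1–B2, B2–B3, B3–B4, B4–B5, B5–B6, B6–B7, B7–B8

The largest bag has 3 vertices, giving width 2; this decomposition certifies tw(G) ≤ 2. The edges 7–6–2–8–7 form a cycle, so G is not a tree and its treewidth is at least 2. The upper and lower bounds meet at 2, so that is the treewidth.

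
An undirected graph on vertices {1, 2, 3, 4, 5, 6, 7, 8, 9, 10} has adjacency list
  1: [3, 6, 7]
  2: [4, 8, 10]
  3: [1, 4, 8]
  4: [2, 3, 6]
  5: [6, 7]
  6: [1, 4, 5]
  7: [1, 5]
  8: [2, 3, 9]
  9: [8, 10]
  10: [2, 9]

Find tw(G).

A width-2 tree decomposition is:
Bags: B1 = {8, 9, 10}  B2 = {2, 8, 10}  B3 = {2, 3, 8}  B4 = {2, 3, 4}  B5 = {1, 3, 4}  B6 = {1, 4, 6}  B7 = {1, 6, 7}  B8 = {5, 6, 7}
Tree: B1–B2, B2–B3, B3–B4, B4–B5, B5–B6, B6–B7, B7–B8
The largest bag has 3 vertices, giving width 2; this decomposition certifies tw(G) ≤ 2. For the lower bound, G contains the cycle 9–10–2–8–9, so G is not a forest; only forests have treewidth ≤ 1, hence tw(G) ≥ 2. The upper and lower bounds meet at 2, so that is the treewidth.

2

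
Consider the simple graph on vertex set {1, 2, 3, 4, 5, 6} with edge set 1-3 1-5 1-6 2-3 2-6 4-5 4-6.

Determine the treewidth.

2

A width-2 tree decomposition is:
Bags: B1 = {2, 3, 6}  B2 = {1, 3, 6}  B3 = {1, 4, 6}  B4 = {1, 4, 5}
Tree: B1–B2, B2–B3, B3–B4
Each bag holds 3 vertices, so the decomposition has width 2, which upper-bounds the treewidth. The edges 2–3–1–6–2 form a cycle, so G is not a tree and its treewidth is at least 2. Therefore the treewidth is 2.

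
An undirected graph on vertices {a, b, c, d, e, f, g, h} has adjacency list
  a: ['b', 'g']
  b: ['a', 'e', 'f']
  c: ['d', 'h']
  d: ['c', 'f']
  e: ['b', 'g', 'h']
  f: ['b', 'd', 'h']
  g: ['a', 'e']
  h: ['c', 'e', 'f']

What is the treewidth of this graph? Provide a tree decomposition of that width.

Every bag has size at most 3, so the width is 3 − 1 = 2 and tw(G) ≤ 2. For the lower bound, G contains the cycle g–a–b–e–g, so G is not a forest; only forests have treewidth ≤ 1, hence tw(G) ≥ 2. Combining the bounds, tw(G) = 2.

Treewidth 2.
One optimal decomposition is:
Bags: B1 = {a, e, g}  B2 = {a, b, e}  B3 = {b, e, h}  B4 = {b, f, h}  B5 = {c, f, h}  B6 = {c, d, f}
Tree: B1–B2, B2–B3, B3–B4, B4–B5, B5–B6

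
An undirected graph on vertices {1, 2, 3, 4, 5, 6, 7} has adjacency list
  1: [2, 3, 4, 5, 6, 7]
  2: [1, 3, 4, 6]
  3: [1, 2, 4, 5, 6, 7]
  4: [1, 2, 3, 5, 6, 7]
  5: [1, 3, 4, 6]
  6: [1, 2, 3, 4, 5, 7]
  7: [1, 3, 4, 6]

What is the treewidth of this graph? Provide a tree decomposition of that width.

Every bag has size at most 5, so the width is 5 − 1 = 4 and tw(G) ≤ 4. For the lower bound, the 5 vertices {1, 2, 3, 4, 6} are pairwise adjacent, and any tree decomposition puts a clique entirely inside one bag — forcing width ≥ 4. Hence tw(G) = 4 exactly.

Treewidth 4.
One optimal decomposition is:
Bags: B1 = {1, 3, 4, 5, 6}  B2 = {1, 3, 4, 6, 7}  B3 = {1, 2, 3, 4, 6}
Tree: B1–B2, B2–B3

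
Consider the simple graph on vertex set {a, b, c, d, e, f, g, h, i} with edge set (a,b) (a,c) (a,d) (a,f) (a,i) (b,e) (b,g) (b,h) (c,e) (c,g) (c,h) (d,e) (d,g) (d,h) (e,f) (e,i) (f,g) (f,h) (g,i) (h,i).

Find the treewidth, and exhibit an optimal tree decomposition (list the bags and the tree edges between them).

Treewidth 4.
One optimal decomposition is:
Bags: B1 = {a, d, e, g, h}  B2 = {a, b, e, g, h}  B3 = {a, c, e, g, h}  B4 = {a, e, f, g, h}  B5 = {a, e, g, h, i}
Tree: B1–B2, B2–B3, B3–B4, B4–B5

Each bag holds 5 vertices, so the decomposition has width 4, which upper-bounds the treewidth. For the lower bound: the 5 vertex sets {d,g}, {a,b}, {c,e}, {h}, {f} are disjoint, each induces a connected subgraph, and every pair is joined by at least one edge of G. Contracting each set to a single vertex therefore yields K_{5} as a minor, and since treewidth is minor-monotone, tw(G) ≥ tw(K_{5}) = 4. The upper and lower bounds meet at 4, so that is the treewidth.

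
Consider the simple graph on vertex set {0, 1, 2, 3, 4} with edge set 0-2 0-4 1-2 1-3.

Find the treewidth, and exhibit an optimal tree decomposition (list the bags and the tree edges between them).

Every bag has size at most 2, so the width is 2 − 1 = 1 and tw(G) ≤ 1. Since G has at least one edge (e.g. 1–2), it is not an edgeless graph, so tw(G) ≥ 1. Hence tw(G) = 1 exactly.

Treewidth 1.
Bags: B1 = {1, 2}  B2 = {0, 2}  B3 = {0, 4}  B4 = {1, 3}
Tree: B1–B2, B2–B3, B1–B4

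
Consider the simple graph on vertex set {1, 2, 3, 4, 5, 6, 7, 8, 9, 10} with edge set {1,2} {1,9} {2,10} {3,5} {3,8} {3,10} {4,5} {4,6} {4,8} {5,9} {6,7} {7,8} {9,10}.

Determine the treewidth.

A width-2 tree decomposition is:
Bags: B1 = {6, 7, 8}  B2 = {4, 6, 8}  B3 = {3, 4, 8}  B4 = {3, 4, 5}  B5 = {3, 5, 10}  B6 = {5, 9, 10}  B7 = {2, 9, 10}  B8 = {1, 2, 9}
Tree: B1–B2, B2–B3, B3–B4, B4–B5, B5–B6, B6–B7, B7–B8
The largest bag has 3 vertices, giving width 2; this decomposition certifies tw(G) ≤ 2. Since 7–6–4–8–7 is a cycle in G, G is not acyclic. Forests are exactly the graphs of treewidth ≤ 1, so tw(G) ≥ 2. Therefore the treewidth is 2.

2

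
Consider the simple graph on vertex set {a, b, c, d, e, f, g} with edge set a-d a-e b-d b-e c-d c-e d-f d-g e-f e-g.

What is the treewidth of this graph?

A width-2 tree decomposition is:
Bags: B1 = {b, d, e}  B2 = {c, d, e}  B3 = {d, e, g}  B4 = {a, d, e}  B5 = {d, e, f}
Tree: B1–B2, B2–B3, B3–B4, B4–B5
Each bag holds 3 vertices, so the decomposition has width 2, which upper-bounds the treewidth. Since d–b–e–c–d is a cycle in G, G is not acyclic. Forests are exactly the graphs of treewidth ≤ 1, so tw(G) ≥ 2. The upper and lower bounds meet at 2, so that is the treewidth.

2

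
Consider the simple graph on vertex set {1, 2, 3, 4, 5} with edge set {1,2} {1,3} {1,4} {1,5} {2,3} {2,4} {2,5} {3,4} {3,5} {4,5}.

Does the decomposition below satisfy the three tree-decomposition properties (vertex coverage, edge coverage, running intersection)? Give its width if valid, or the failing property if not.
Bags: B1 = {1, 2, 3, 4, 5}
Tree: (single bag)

Vertex coverage: the bags together contain {1, 2, 3, 4, 5}, the full vertex set. Edge coverage: each edge of G has both endpoints in at least one bag. Running intersection: for every vertex, the bags containing it form a connected subtree. All three properties hold, so this is a valid tree decomposition of width max|bag| − 1 = 4, and hence tw(G) ≤ 4.

Yes; width 4.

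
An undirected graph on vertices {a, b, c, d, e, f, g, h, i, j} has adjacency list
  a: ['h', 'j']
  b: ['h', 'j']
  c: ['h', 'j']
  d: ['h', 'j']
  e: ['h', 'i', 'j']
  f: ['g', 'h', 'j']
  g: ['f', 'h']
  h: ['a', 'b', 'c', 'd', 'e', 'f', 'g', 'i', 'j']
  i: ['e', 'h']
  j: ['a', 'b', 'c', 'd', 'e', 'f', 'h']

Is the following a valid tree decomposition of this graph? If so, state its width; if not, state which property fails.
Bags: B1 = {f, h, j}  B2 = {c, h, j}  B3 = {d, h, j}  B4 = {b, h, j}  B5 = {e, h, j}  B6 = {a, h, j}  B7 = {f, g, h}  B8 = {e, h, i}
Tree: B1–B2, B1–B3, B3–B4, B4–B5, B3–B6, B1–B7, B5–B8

Yes; width 2.

Every vertex of G appears in some bag (union = {a, b, c, d, e, f, g, h, i, j}); every edge is covered by a bag; and for each vertex v the set of bags containing v is connected in the bag tree. The decomposition is therefore valid. The largest bag has 3 vertices, so the width is 2.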